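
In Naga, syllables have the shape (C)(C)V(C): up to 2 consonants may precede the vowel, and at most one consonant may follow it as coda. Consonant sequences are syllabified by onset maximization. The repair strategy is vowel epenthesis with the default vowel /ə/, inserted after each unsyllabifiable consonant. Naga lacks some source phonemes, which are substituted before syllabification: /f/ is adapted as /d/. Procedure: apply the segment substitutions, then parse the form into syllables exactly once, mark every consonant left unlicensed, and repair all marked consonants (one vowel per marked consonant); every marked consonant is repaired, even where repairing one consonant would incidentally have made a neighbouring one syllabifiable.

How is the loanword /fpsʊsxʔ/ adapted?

dəpsʊsxəʔə

Substitution: /f/ → /d/, giving /dpsʊsxʔ/.
Under (C)(C)V(C), the unsyllabifiable consonants are /d/, /x/, /ʔ/ (at most one coda consonant is licensed; onsets may contain at most 2 consonants).
Epenthesis after each stranded consonant: /d/ → /də/, /x/ → /xə/, /ʔ/ → /ʔə/.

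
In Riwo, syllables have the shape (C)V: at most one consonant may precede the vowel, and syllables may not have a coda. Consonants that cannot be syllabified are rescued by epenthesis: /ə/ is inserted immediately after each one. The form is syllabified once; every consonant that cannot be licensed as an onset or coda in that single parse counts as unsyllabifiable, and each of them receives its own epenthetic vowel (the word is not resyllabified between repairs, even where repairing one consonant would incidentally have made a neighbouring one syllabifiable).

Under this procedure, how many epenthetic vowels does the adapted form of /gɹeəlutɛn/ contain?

The unsyllabifiable consonants are /g/, /n/; each receives one epenthetic vowel.

2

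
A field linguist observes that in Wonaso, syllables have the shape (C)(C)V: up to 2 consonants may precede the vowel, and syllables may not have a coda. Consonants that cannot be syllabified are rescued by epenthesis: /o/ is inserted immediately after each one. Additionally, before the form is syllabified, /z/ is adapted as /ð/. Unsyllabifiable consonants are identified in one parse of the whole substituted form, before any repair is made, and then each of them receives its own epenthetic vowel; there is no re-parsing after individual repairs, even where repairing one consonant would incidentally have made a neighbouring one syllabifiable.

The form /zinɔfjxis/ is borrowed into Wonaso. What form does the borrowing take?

ðinɔfojxiso

Substitution: /z/ → /ð/, giving /ðinɔfjxis/.
Syllabifying with onset maximization leaves /f/, /s/ stranded (no codas are permitted; onsets may contain at most 2 consonants).
Inserting the epenthetic vowel yields /f/ → /fo/, /s/ → /so/.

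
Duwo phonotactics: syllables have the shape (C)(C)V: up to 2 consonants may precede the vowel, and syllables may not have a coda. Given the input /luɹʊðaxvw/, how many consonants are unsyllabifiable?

The consonants /x/, /v/, /w/ cannot be parsed into a legal (C)(C)V syllable (no codas are permitted; onsets may contain at most 2 consonants).

3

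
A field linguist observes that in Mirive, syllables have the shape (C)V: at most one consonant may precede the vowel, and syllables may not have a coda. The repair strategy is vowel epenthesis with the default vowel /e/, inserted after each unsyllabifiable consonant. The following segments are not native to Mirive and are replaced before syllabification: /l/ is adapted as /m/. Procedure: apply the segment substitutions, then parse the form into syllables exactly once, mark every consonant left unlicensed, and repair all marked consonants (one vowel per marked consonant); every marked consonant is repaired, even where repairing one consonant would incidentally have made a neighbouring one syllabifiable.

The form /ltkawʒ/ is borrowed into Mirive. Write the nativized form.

metekaweʒe

Substitution: /l/ → /m/, giving /mtkawʒ/.
Syllabifying with onset maximization leaves /m/, /t/, /w/, /ʒ/ stranded (no codas are permitted; onsets are limited to one consonant).
Epenthesis after each stranded consonant: /m/ → /me/, /t/ → /te/, /w/ → /we/, /ʒ/ → /ʒe/.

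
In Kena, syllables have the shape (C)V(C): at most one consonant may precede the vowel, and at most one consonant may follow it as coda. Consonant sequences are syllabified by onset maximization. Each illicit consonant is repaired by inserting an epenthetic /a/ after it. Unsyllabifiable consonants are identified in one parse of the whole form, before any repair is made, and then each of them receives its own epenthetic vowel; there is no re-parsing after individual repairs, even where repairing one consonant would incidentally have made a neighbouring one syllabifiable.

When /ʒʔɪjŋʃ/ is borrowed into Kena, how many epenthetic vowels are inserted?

The unsyllabifiable consonants are /ʒ/, /ŋ/, /ʃ/; each receives one epenthetic vowel.

3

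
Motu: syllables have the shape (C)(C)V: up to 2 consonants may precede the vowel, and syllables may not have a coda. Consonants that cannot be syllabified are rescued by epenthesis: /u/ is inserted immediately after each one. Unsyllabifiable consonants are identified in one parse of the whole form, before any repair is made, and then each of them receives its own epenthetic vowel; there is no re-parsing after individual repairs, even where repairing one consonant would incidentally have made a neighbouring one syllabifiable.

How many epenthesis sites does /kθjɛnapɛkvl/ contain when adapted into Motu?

4

The unsyllabifiable consonants are /k/, /k/, /v/, /l/; each receives one epenthetic vowel.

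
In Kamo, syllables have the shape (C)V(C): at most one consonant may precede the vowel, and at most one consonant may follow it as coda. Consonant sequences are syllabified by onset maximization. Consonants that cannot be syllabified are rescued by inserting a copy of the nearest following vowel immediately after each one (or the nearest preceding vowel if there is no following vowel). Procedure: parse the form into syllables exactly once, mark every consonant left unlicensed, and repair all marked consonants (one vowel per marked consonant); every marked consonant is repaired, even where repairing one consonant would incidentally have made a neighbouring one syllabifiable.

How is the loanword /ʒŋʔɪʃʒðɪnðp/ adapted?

ʒɪŋɪʔɪʃʒɪðɪnðɪpɪ

Syllabifying with onset maximization leaves /ʒ/, /ŋ/, /ʒ/, /ð/, /p/ stranded (at most one coda consonant is licensed; onsets are limited to one consonant).
Inserting the epenthetic vowel yields /ʒ/ → /ʒɪ/, /ŋ/ → /ŋɪ/, /ʒ/ → /ʒɪ/, /ð/ → /ðɪ/, /p/ → /pɪ/.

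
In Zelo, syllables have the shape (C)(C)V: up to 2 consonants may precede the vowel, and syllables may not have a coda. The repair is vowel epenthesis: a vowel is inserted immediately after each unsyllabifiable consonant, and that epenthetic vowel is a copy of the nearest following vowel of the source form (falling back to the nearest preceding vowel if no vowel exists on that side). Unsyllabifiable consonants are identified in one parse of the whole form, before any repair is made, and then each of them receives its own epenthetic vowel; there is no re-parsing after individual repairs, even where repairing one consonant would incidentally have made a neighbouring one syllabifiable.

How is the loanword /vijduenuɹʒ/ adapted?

The consonants /ɹ/, /ʒ/ cannot be parsed into a legal (C)(C)V syllable (no codas are permitted; onsets may contain at most 2 consonants).
Epenthesis after each stranded consonant: /ɹ/ → /ɹu/, /ʒ/ → /ʒu/.

vijduenuɹuʒu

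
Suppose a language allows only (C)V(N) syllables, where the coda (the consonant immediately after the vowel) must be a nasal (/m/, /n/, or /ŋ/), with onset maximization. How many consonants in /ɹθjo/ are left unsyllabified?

2

Syllabifying with onset maximization leaves /ɹ/, /θ/ stranded (only a nasal (/m/, /n/, or /ŋ/) is licensed in coda position; onsets are limited to one consonant).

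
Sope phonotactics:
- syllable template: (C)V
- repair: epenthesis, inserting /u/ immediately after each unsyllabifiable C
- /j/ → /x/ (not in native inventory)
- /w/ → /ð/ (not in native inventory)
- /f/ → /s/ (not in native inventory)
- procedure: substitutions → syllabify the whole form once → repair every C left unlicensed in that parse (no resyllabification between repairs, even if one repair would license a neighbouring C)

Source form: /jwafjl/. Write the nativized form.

Substitution: /j/ → /x/, /w/ → /ð/, /f/ → /s/, giving /xðasxl/.
The consonants /x/, /s/, /x/, /l/ cannot be parsed into a legal (C)V syllable (no codas are permitted; onsets are limited to one consonant).
Epenthesis after each stranded consonant: /x/ → /xu/, /s/ → /su/, /x/ → /xu/, /l/ → /lu/.

xuðasuxulu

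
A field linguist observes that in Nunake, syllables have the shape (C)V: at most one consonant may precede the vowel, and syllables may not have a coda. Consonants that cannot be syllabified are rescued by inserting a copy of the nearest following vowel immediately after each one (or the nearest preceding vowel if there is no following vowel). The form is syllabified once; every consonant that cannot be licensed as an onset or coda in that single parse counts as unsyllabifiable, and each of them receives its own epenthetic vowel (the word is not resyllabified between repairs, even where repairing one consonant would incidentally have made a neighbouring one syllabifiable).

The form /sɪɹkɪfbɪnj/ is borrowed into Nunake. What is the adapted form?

Syllabifying with onset maximization leaves /ɹ/, /f/, /n/, /j/ stranded (no codas are permitted; onsets are limited to one consonant).
Inserting the epenthetic vowel yields /ɹ/ → /ɹɪ/, /f/ → /fɪ/, /n/ → /nɪ/, /j/ → /jɪ/.

sɪɹɪkɪfɪbɪnɪjɪ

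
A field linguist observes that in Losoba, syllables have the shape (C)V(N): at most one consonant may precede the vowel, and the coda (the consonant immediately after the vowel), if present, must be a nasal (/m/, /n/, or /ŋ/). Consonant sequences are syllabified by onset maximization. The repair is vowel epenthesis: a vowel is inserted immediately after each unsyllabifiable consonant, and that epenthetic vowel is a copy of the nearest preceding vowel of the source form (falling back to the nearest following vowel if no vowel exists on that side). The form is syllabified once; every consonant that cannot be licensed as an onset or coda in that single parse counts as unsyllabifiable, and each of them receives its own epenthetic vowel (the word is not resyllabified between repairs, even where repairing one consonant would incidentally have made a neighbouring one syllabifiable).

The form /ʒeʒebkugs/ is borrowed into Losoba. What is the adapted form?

Under (C)V(N), the unsyllabifiable consonants are /b/, /g/, /s/ (only a nasal (/m/, /n/, or /ŋ/) is licensed in coda position; onsets are limited to one consonant).
Each unlicensed consonant becomes the onset of a new syllable: /b/ → /be/, /g/ → /gu/, /s/ → /su/.

ʒeʒebekugusu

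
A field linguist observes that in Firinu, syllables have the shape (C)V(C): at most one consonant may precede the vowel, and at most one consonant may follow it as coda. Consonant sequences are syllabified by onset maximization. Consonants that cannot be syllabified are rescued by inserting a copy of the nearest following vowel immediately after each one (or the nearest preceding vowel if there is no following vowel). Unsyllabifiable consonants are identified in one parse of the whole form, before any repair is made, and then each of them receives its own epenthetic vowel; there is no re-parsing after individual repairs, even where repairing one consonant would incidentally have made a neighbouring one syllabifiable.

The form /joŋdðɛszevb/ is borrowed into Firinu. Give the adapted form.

joŋdɛðɛszevbe

Syllabifying with onset maximization leaves /d/, /b/ stranded (at most one coda consonant is licensed; onsets are limited to one consonant).
Inserting the epenthetic vowel yields /d/ → /dɛ/, /b/ → /be/.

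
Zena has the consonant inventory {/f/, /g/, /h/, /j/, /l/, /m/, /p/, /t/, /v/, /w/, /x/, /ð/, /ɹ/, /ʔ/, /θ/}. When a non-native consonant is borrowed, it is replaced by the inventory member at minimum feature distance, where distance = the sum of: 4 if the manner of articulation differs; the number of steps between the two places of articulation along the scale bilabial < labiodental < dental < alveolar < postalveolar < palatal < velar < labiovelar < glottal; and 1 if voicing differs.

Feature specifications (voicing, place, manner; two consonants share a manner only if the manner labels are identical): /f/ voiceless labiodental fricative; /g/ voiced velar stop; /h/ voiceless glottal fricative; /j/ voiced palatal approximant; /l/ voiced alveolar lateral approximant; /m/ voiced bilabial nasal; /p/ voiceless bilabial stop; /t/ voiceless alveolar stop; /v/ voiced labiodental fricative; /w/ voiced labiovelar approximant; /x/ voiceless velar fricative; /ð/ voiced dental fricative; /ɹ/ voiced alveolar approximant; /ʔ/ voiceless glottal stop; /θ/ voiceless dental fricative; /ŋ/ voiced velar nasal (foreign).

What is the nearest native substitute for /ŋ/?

/g/ is closest: manner differs (nasal→stop, +4), place distance 0 (velar→velar), same voicing; total 4. Next closest is /j/ at distance 5.

g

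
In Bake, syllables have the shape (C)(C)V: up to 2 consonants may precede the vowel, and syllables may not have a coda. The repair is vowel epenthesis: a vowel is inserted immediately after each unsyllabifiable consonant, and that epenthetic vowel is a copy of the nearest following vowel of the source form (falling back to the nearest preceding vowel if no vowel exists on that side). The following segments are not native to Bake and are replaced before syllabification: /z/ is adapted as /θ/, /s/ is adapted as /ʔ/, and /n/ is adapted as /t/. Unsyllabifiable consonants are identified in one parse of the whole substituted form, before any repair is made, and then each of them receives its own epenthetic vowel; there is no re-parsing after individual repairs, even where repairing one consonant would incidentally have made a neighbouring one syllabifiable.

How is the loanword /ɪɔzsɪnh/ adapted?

ɪɔθʔɪtɪhɪ

Substitution: /z/ → /θ/, /s/ → /ʔ/, /n/ → /t/, giving /ɪɔθʔɪth/.
Syllabifying with onset maximization leaves /t/, /h/ stranded (no codas are permitted; onsets may contain at most 2 consonants).
Inserting the epenthetic vowel yields /t/ → /tɪ/, /h/ → /hɪ/.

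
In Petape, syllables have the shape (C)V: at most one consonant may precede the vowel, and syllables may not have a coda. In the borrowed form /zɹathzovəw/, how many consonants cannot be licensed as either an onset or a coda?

Under (C)V, the unsyllabifiable consonants are /z/, /t/, /h/, /w/ (no codas are permitted; onsets are limited to one consonant).

4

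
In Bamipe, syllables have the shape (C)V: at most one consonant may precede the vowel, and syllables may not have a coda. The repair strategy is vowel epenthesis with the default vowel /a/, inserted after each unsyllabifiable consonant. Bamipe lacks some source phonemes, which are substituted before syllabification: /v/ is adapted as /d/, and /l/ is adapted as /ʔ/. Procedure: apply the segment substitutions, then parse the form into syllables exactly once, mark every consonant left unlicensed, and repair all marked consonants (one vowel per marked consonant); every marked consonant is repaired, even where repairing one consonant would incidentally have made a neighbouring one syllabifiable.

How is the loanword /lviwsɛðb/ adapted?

ʔadiwasɛðaba

Substitution: /l/ → /ʔ/, /v/ → /d/, giving /ʔdiwsɛðb/.
Syllabifying with onset maximization leaves /ʔ/, /w/, /ð/, /b/ stranded (no codas are permitted; onsets are limited to one consonant).
Inserting the epenthetic vowel yields /ʔ/ → /ʔa/, /w/ → /wa/, /ð/ → /ða/, /b/ → /ba/.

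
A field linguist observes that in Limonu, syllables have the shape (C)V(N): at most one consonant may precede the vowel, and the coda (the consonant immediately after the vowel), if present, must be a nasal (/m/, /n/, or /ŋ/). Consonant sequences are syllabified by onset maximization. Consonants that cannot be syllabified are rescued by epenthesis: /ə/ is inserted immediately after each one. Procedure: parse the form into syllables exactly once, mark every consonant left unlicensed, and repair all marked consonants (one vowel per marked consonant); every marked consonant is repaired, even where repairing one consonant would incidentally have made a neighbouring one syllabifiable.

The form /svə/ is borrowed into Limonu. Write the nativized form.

Under (C)V(N), the unsyllabifiable consonants are /s/ (only a nasal (/m/, /n/, or /ŋ/) is licensed in coda position; onsets are limited to one consonant).
Epenthesis after each stranded consonant: /s/ → /sə/.

səvə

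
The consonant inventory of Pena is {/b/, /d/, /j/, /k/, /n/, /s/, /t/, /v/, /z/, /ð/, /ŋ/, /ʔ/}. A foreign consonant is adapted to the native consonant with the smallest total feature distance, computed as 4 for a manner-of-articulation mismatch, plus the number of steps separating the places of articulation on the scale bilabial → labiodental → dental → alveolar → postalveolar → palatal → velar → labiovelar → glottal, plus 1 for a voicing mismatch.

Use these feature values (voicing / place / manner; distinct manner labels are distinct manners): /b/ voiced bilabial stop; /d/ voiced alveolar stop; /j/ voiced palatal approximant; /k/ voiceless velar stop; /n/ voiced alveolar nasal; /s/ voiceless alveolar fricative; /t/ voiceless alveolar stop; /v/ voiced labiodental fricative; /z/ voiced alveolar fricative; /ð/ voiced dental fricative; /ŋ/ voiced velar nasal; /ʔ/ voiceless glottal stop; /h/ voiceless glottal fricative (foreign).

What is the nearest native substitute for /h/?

ʔ

/ʔ/ is closest: manner differs (fricative→stop, +4), place distance 0 (glottal→glottal), same voicing; total 4. Next closest is /s/ at distance 5.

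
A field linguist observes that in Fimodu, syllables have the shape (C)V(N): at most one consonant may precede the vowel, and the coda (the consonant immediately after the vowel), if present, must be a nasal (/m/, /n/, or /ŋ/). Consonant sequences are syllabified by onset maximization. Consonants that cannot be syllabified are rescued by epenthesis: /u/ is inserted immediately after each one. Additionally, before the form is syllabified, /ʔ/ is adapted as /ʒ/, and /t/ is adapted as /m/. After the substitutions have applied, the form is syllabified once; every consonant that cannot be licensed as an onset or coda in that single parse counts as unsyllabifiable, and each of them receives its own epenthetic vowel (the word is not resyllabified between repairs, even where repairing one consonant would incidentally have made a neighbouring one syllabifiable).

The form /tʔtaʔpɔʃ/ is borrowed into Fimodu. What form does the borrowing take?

Substitution: /t/ → /m/, /ʔ/ → /ʒ/, giving /mʒmaʒpɔʃ/.
Under (C)V(N), the unsyllabifiable consonants are /m/, /ʒ/, /ʒ/, /ʃ/ (only a nasal (/m/, /n/, or /ŋ/) is licensed in coda position; onsets are limited to one consonant).
Epenthesis after each stranded consonant: /m/ → /mu/, /ʒ/ → /ʒu/, /ʒ/ → /ʒu/, /ʃ/ → /ʃu/.

muʒumaʒupɔʃu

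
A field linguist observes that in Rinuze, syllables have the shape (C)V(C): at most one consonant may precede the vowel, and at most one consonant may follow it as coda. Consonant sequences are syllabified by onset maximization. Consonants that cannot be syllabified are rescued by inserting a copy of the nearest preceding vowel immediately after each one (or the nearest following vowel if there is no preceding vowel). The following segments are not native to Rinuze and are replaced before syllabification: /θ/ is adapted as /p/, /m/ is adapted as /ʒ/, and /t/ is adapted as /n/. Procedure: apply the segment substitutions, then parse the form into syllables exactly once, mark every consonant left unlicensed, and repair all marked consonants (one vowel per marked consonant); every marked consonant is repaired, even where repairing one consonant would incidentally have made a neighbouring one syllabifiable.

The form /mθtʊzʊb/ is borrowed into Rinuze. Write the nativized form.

Substitution: /m/ → /ʒ/, /θ/ → /p/, /t/ → /n/, giving /ʒpnʊzʊb/.
The consonants /ʒ/, /p/ cannot be parsed into a legal (C)V(C) syllable (at most one coda consonant is licensed; onsets are limited to one consonant).
Epenthesis after each stranded consonant: /ʒ/ → /ʒʊ/, /p/ → /pʊ/.

ʒʊpʊnʊzʊb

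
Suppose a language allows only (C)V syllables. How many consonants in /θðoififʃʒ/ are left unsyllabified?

Syllabifying with onset maximization leaves /θ/, /f/, /ʃ/, /ʒ/ stranded (no codas are permitted; onsets are limited to one consonant).

4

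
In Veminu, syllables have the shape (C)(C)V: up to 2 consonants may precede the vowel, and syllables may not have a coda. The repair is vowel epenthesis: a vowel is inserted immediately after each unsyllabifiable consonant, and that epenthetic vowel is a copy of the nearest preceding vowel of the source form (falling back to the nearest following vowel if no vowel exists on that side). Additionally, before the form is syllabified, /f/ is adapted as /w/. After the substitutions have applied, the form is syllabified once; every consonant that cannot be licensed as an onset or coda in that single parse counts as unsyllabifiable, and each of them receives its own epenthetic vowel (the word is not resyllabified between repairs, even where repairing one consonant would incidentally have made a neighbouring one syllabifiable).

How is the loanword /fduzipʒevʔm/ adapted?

wduzipʒeveʔeme

Substitution: /f/ → /w/, giving /wduzipʒevʔm/.
The consonants /v/, /ʔ/, /m/ cannot be parsed into a legal (C)(C)V syllable (no codas are permitted; onsets may contain at most 2 consonants).
Epenthesis after each stranded consonant: /v/ → /ve/, /ʔ/ → /ʔe/, /m/ → /me/.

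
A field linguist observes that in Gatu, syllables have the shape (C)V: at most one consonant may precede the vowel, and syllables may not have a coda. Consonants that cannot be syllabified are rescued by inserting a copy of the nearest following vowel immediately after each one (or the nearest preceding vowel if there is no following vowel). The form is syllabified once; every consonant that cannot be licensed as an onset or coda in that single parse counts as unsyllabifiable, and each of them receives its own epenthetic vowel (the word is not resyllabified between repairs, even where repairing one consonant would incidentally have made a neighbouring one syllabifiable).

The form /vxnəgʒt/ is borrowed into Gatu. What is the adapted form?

The consonants /v/, /x/, /g/, /ʒ/, /t/ cannot be parsed into a legal (C)V syllable (no codas are permitted; onsets are limited to one consonant).
Each unlicensed consonant becomes the onset of a new syllable: /v/ → /və/, /x/ → /xə/, /g/ → /gə/, /ʒ/ → /ʒə/, /t/ → /tə/.

vəxənəgəʒətə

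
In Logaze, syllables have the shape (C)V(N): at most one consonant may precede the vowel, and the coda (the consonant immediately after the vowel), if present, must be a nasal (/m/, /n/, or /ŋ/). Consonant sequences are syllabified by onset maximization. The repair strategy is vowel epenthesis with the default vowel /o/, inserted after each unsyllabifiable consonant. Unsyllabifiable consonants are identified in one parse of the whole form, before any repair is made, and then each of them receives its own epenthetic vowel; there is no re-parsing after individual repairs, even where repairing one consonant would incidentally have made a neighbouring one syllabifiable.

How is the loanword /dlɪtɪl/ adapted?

The consonants /d/, /l/ cannot be parsed into a legal (C)V(N) syllable (only a nasal (/m/, /n/, or /ŋ/) is licensed in coda position; onsets are limited to one consonant).
Inserting the epenthetic vowel yields /d/ → /do/, /l/ → /lo/.

dolɪtɪlo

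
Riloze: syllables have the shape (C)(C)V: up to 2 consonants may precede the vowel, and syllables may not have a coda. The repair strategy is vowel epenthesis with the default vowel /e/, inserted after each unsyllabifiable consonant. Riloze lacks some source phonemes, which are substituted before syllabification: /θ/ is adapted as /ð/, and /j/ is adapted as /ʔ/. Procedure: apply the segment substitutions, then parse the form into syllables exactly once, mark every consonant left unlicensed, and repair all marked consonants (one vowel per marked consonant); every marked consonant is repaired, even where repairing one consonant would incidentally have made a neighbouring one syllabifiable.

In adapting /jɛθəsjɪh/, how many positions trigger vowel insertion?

1

After substitution the input is /ʔɛðəsʔɪh/.
The unsyllabifiable consonants are /h/; each receives one epenthetic vowel.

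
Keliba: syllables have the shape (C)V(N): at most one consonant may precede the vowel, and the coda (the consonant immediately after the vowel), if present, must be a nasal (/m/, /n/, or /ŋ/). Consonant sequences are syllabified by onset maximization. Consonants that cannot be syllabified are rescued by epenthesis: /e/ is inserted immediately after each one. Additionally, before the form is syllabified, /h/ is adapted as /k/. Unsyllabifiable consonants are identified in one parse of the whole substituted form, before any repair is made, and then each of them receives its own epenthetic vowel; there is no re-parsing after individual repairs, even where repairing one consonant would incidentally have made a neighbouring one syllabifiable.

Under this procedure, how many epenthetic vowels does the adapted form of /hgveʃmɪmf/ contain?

After substitution the input is /kgveʃmɪmf/.
The unsyllabifiable consonants are /k/, /g/, /ʃ/, /f/; each receives one epenthetic vowel.

4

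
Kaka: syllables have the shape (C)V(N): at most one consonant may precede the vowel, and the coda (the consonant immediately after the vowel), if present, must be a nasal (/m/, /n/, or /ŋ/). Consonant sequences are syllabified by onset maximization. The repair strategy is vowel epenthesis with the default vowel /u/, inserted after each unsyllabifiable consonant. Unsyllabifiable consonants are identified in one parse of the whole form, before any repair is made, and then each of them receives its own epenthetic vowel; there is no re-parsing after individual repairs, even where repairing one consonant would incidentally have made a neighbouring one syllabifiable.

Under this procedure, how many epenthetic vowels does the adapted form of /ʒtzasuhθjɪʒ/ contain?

5

The unsyllabifiable consonants are /ʒ/, /t/, /h/, /θ/, /ʒ/; each receives one epenthetic vowel.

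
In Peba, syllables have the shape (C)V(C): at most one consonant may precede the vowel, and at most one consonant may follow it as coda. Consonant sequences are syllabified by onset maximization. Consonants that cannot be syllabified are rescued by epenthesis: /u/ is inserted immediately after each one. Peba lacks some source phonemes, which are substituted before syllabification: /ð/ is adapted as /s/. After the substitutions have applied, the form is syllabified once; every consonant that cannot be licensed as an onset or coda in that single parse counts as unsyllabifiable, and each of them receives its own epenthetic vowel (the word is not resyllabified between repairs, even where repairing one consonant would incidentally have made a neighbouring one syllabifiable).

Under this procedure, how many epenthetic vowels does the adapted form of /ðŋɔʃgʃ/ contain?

3

After substitution the input is /sŋɔʃgʃ/.
The unsyllabifiable consonants are /s/, /g/, /ʃ/; each receives one epenthetic vowel.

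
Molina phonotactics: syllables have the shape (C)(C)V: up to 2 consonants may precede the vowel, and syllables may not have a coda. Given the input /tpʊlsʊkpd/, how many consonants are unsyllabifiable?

3

Under (C)(C)V, the unsyllabifiable consonants are /k/, /p/, /d/ (no codas are permitted; onsets may contain at most 2 consonants).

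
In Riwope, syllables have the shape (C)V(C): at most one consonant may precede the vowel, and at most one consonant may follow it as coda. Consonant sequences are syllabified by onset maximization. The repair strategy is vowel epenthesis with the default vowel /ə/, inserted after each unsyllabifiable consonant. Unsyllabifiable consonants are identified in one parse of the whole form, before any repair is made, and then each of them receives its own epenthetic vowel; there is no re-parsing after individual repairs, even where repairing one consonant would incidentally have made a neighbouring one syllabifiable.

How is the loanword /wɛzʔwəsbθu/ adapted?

Under (C)V(C), the unsyllabifiable consonants are /ʔ/, /b/ (at most one coda consonant is licensed; onsets are limited to one consonant).
Epenthesis after each stranded consonant: /ʔ/ → /ʔə/, /b/ → /bə/.

wɛzʔəwəsbəθu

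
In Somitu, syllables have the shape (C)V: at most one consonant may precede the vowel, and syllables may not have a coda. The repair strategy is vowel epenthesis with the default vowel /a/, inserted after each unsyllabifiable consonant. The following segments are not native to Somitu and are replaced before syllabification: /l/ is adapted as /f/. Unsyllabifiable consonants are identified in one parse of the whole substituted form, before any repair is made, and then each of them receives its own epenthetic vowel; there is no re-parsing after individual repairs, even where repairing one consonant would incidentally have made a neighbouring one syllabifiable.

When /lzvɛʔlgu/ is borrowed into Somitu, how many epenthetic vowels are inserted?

4

After substitution the input is /fzvɛʔfgu/.
The unsyllabifiable consonants are /f/, /z/, /ʔ/, /f/; each receives one epenthetic vowel.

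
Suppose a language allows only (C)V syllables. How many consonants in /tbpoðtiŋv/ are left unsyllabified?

5

Under (C)V, the unsyllabifiable consonants are /t/, /b/, /ð/, /ŋ/, /v/ (no codas are permitted; onsets are limited to one consonant).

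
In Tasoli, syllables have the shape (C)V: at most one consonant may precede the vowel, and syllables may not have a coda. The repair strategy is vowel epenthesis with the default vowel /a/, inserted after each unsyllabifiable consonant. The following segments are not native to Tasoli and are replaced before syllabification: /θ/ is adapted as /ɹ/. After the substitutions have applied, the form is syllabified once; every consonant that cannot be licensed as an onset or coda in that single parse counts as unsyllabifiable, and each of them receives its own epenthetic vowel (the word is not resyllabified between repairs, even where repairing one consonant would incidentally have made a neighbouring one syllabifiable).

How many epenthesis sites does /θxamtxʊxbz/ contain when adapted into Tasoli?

6

After substitution the input is /ɹxamtxʊxbz/.
The unsyllabifiable consonants are /ɹ/, /m/, /t/, /x/, /b/, /z/; each receives one epenthetic vowel.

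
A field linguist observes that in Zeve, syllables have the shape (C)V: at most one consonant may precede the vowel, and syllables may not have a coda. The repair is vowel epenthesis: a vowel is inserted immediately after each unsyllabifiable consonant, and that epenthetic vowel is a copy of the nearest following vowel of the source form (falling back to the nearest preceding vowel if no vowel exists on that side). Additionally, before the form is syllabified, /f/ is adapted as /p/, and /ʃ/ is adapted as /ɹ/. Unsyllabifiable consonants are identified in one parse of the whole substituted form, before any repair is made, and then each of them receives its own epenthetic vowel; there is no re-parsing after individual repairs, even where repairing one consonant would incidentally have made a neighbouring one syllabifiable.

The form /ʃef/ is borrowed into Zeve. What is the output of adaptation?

Substitution: /ʃ/ → /ɹ/, /f/ → /p/, giving /ɹep/.
Under (C)V, the unsyllabifiable consonants are /p/ (no codas are permitted; onsets are limited to one consonant).
Inserting the epenthetic vowel yields /p/ → /pe/.

ɹepe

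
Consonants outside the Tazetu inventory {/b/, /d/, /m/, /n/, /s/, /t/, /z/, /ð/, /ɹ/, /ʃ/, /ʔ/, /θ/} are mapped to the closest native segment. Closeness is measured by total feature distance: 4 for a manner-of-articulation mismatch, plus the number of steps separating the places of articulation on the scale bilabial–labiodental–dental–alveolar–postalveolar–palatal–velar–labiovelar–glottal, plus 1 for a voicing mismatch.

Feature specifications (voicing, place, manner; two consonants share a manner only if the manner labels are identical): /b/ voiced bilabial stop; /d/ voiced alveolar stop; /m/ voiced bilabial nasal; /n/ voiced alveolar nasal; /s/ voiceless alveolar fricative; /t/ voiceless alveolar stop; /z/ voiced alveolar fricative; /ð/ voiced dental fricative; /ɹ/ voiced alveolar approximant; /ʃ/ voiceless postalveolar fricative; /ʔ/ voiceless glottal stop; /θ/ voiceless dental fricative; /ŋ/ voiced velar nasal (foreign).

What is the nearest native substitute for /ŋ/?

n

/n/ is closest: same manner (nasal), place distance 3 (velar→alveolar), same voicing; total 3. Next closest is /m/ at distance 6.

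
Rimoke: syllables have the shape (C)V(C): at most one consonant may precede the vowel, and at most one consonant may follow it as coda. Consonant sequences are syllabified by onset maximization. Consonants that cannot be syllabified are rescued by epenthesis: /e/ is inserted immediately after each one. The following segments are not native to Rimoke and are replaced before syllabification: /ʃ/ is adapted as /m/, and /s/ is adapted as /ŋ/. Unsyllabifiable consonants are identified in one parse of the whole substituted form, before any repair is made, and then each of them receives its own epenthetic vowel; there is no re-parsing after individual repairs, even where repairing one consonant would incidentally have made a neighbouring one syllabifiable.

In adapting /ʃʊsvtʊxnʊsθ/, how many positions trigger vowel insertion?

After substitution the input is /mʊŋvtʊxnʊŋθ/.
The unsyllabifiable consonants are /v/, /θ/; each receives one epenthetic vowel.

2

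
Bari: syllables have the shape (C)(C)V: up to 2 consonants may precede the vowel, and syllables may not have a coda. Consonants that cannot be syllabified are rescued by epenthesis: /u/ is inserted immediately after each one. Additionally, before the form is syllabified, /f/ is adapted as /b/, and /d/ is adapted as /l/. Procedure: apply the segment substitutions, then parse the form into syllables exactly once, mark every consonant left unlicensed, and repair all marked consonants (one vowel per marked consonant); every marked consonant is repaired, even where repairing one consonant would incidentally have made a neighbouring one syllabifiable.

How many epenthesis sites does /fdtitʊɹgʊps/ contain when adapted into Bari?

3

After substitution the input is /bltitʊɹgʊps/.
The unsyllabifiable consonants are /b/, /p/, /s/; each receives one epenthetic vowel.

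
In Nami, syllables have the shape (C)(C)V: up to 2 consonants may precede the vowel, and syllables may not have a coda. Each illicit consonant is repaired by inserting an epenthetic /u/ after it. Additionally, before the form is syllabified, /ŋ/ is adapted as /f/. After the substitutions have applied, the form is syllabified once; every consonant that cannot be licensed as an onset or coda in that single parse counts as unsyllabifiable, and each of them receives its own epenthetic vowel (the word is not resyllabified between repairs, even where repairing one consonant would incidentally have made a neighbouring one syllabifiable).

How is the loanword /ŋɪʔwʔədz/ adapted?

Substitution: /ŋ/ → /f/, giving /fɪʔwʔədz/.
Under (C)(C)V, the unsyllabifiable consonants are /ʔ/, /d/, /z/ (no codas are permitted; onsets may contain at most 2 consonants).
Epenthesis after each stranded consonant: /ʔ/ → /ʔu/, /d/ → /du/, /z/ → /zu/.

fɪʔuwʔəduzu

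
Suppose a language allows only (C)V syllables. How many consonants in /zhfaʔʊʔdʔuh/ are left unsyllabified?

5

Syllabifying with onset maximization leaves /z/, /h/, /ʔ/, /d/, /h/ stranded (no codas are permitted; onsets are limited to one consonant).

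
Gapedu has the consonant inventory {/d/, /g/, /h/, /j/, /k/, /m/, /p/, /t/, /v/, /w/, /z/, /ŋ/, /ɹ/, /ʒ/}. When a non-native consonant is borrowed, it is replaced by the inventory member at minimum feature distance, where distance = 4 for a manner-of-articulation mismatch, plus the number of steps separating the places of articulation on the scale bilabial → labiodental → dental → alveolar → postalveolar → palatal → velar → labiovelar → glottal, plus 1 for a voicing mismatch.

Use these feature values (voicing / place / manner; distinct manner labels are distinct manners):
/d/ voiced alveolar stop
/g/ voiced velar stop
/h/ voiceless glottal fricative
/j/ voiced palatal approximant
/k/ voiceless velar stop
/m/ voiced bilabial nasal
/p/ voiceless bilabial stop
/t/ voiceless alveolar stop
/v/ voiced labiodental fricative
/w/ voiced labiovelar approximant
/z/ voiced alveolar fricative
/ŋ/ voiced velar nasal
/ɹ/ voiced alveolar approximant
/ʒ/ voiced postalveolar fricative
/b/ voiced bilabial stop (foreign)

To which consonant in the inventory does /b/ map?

/p/ is closest: same manner (stop), place distance 0 (bilabial→bilabial), voicing differs (+1); total 1. Next closest is /d/ at distance 3.

p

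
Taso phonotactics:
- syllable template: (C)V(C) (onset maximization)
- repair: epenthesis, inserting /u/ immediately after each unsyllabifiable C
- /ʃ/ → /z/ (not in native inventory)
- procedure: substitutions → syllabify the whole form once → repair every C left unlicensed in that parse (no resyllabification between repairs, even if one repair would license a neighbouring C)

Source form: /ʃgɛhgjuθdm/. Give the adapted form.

Substitution: /ʃ/ → /z/, giving /zgɛhgjuθdm/.
Under (C)V(C), the unsyllabifiable consonants are /z/, /g/, /d/, /m/ (at most one coda consonant is licensed; onsets are limited to one consonant).
Epenthesis after each stranded consonant: /z/ → /zu/, /g/ → /gu/, /d/ → /du/, /m/ → /mu/.

zugɛhgujuθdumu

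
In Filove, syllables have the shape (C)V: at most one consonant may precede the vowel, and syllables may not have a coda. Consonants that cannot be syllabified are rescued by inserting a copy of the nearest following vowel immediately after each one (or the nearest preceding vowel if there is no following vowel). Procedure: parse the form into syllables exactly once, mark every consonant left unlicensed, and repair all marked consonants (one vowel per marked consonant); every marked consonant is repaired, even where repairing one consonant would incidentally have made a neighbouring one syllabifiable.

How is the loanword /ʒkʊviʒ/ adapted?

ʒʊkʊviʒi

Syllabifying with onset maximization leaves /ʒ/, /ʒ/ stranded (no codas are permitted; onsets are limited to one consonant).
Each unlicensed consonant becomes the onset of a new syllable: /ʒ/ → /ʒʊ/, /ʒ/ → /ʒi/.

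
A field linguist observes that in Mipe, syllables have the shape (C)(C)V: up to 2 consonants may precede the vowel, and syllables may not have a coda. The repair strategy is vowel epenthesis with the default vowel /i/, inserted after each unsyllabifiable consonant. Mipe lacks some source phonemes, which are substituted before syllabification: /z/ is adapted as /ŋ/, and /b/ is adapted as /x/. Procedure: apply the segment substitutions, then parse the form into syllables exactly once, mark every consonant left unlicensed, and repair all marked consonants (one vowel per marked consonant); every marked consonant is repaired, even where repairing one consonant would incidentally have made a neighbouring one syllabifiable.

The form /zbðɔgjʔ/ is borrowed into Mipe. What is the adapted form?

Substitution: /z/ → /ŋ/, /b/ → /x/, giving /ŋxðɔgjʔ/.
Under (C)(C)V, the unsyllabifiable consonants are /ŋ/, /g/, /j/, /ʔ/ (no codas are permitted; onsets may contain at most 2 consonants).
Epenthesis after each stranded consonant: /ŋ/ → /ŋi/, /g/ → /gi/, /j/ → /ji/, /ʔ/ → /ʔi/.

ŋixðɔgijiʔi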